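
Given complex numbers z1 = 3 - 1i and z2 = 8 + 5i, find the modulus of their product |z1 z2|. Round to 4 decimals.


Step 1: |z1| = sqrt(3^2 + (-1)^2) = sqrt(10)
Step 2: |z2| = sqrt(8^2 + 5^2) = sqrt(89)
Step 3: |z1*z2| = |z1|*|z2| = sqrt(10) * sqrt(89) = sqrt(10 * 89) = sqrt(890)
Step 4: = 29.8329

29.8329


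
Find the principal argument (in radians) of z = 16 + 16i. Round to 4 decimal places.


Step 1: z = 16 + 16i
Step 2: arg(z) = atan2(16, 16)
Step 3: arg(z) = 0.7854

0.7854


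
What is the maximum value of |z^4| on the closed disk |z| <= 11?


Step 1: On |z| = 11, |f(z)| = |z|^4 = 11^4
Step 2: By maximum modulus principle, maximum is on boundary.
Step 3: Maximum = 14641 = 14641

14641


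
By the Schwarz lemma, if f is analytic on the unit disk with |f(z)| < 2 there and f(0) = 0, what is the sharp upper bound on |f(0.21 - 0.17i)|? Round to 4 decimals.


Step 1: g = f/2 maps D -> D with g(0) = 0, so by the Schwarz lemma |g(z)| <= |z|, i.e. |f(z)| <= 2|z|; this is sharp (f(z) = 2z).
Step 2: |z0|^2 = 0.21^2 + (-0.17)^2 = 0.073
Step 3: |z0| = sqrt(0.073) = 0.270185
Step 4: Best bound = 2 * |z0| = 2 * 0.270185 = 0.5404

0.5404


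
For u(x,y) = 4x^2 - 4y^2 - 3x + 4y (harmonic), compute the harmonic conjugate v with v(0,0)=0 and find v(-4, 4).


Step 1: v_x = -u_y = 8y - 4
Step 2: v_y = u_x = 8x - 3
Step 3: v = 8xy - 4x - 3y + C
Step 4: v(0,0) = 0 => C = 0
Step 5: v(-4, 4) = -124

-124


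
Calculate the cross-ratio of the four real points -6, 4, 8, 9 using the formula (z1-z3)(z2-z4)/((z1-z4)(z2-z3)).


Step 1: (z1-z3)(z2-z4) = (-14) * (-5) = 70
Step 2: (z1-z4)(z2-z3) = (-15) * (-4) = 60
Step 3: Cross-ratio = 70/60 = 7/6

7/6


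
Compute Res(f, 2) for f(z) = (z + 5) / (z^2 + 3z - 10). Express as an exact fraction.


Step 1: Q(z) = z^2 + 3z - 10 = (z - 2)(z + 5)
Step 2: Q'(z) = 2z + 3
Step 3: Q'(2) = 7, P(2) = 7
Step 4: Res = P(2)/Q'(2) = 7/7 = 1

1


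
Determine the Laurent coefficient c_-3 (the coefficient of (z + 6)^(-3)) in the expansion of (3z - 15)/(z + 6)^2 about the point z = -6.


Step 1: Write the numerator in powers of (z + 6): 3z - 15 = 3(z + 6) + (3*(-6) - 15) = 3(z + 6) - 33
Step 2: Divide by (z + 6)^2: f(z) = -33(z + 6)^(-2) + 3(z + 6)^(-1)
Step 3: This finite sum is the Laurent series of f about z = -6.
Step 4: Only the powers -2 and -1 appear, so the coefficient of (z + 6)^(-3) = 0

0


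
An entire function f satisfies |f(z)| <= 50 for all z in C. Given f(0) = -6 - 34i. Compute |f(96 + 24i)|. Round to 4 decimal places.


Step 1: By Liouville's theorem, a bounded entire function is constant.
Step 2: f(z) = f(0) = -6 - 34i for all z.
Step 3: |f(w)| = |-6 - 34i| = sqrt(36 + 1156)
Step 4: = 34.5254

34.5254


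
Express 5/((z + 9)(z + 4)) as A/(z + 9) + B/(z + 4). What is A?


Step 1: Multiply both sides by (z + 9) and set z = -9
Step 2: A = 5 / (-9 + 4)
Step 3: A = 5 / (-5)
Step 4: A = -1

-1


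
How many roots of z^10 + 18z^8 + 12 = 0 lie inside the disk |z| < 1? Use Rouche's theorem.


Step 1: On |z| = 1 the three terms have sizes |z^10| = 1^10 = 1, |18z^8| = 18*1^8 = 18, |12| = 12
Step 2: The dominant term is g(z) = 18z^8; let h(z) = z^10 + 12 so f = g + h
Step 3: On |z| = 1: |g| = 18 and |h| <= 1 + 12 = 13
Step 4: Since 18 > 13, |h| < |g| on |z| = 1, so by Rouche f has the same number of zeros as g inside |z| < 1
Step 5: g(z) = 18z^8 has 8 zeros (at the origin, multiplicity 8) inside |z| < 1. Answer = 8

8


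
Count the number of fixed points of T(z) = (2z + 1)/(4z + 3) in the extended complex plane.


Step 1: Fixed points satisfy T(z) = z
Step 2: 4z^2 + z - 1 = 0
Step 3: Discriminant = 1^2 - 4*4*(-1) = 17
Step 4: Number of fixed points = 2

2


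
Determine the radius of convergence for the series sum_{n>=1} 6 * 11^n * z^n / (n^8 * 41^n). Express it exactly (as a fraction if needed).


Step 1: General term a_n = 6 * 11^n / (n^8 * 41^n)
Step 2: By the root test, |a_n|^(1/n) = 6^(1/n) * 11 / (n^(8/n) * 41) -> 11/41 as n -> infinity (since 6^(1/n) -> 1 and n^(8/n) -> 1)
Step 3: R = 1/lim|a_n|^(1/n) = 41/11

41/11


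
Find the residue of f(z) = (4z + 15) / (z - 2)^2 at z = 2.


Step 1: Pole of order 2 at z = 2
Step 2: Res = lim d/dz [(z - 2)^2 * f(z)] as z -> 2
Step 3: (z - 2)^2 * f(z) = 4z + 15
Step 4: d/dz[4z + 15] = 4

4


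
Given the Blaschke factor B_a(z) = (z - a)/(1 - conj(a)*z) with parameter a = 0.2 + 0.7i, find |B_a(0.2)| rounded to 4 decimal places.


Step 1: Numerator z0 - a = 0.2 - (0.2 + 0.7i) = 0 - 0.7i
Step 2: Denominator 1 - conj(a)*z0 = 1 - (0.2 - 0.7i)*0.2 = 0.96 + 0.14i
Step 3: |z0 - a|^2 = 0^2 + (-0.7)^2 = 0.49; |1 - conj(a)*z0|^2 = 0.96^2 + 0.14^2 = 0.9412
Step 4: |B_a(0.2)| = sqrt(0.49 / 0.9412) = sqrt(0.520612)
Step 5: = 0.7215

0.7215


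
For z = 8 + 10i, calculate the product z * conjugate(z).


Step 1: conj(z) = 8 - 10i
Step 2: z * conj(z) = 8^2 + 10^2
Step 3: = 64 + 100 = 164

164


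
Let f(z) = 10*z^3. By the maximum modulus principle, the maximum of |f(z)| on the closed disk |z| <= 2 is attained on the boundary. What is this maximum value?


Step 1: On |z| = 2, |f(z)| = 10 * |z|^3 = 10 * 2^3
Step 2: By maximum modulus principle, maximum is on boundary.
Step 3: Maximum = 10 * 8 = 80

80


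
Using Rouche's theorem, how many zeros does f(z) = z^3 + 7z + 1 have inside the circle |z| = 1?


Step 1: On |z| = 1 the three terms have sizes |z^3| = 1^3 = 1, |7z| = 7*1 = 7, |1| = 1
Step 2: The dominant term is g(z) = 7z; let h(z) = z^3 + 1 so f = g + h
Step 3: On |z| = 1: |g| = 7 and |h| <= 1 + 1 = 2
Step 4: Since 7 > 2, |h| < |g| on |z| = 1, so by Rouche f has the same number of zeros as g inside |z| < 1
Step 5: g(z) = 7z has 1 zero (at the origin, multiplicity 1) inside |z| < 1. Answer = 1

1


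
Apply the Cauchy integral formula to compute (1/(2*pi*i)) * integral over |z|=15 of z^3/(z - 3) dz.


Step 1: f(z) = z^3, a = 3 is inside |z| = 15
Step 2: By Cauchy integral formula: (1/(2pi*i)) * integral = f(a)
Step 3: f(3) = 3^3 = 27

27


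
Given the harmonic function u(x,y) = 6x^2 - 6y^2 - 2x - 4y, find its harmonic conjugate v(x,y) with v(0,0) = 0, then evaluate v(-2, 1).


Step 1: v_x = -u_y = 12y + 4
Step 2: v_y = u_x = 12x - 2
Step 3: v = 12xy + 4x - 2y + C
Step 4: v(0,0) = 0 => C = 0
Step 5: v(-2, 1) = -34

-34


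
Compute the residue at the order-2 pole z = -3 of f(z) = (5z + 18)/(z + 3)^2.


Step 1: Pole of order 2 at z = -3
Step 2: Res = lim d/dz [(z + 3)^2 * f(z)] as z -> -3
Step 3: (z + 3)^2 * f(z) = 5z + 18
Step 4: d/dz[5z + 18] = 5

5


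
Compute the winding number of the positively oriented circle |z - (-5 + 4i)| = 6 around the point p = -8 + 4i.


Step 1: Center c = (-5, 4), radius = 6
Step 2: |p - c|^2 = (-3)^2 + 0^2 = 9
Step 3: r^2 = 36
Step 4: |p-c| < r so winding number = 1

1


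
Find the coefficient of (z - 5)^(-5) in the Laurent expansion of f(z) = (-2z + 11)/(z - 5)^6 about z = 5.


Step 1: Write the numerator in powers of (z - 5): -2z + 11 = -2(z - 5) + (-2*5 + 11) = -2(z - 5) + 1
Step 2: Divide by (z - 5)^6: f(z) = (z - 5)^(-6) - 2(z - 5)^(-5)
Step 3: This finite sum is the Laurent series of f about z = 5.
Step 4: Coefficient of (z - 5)^(-5) = coefficient of (z - 5) in the re-centred numerator = -2

-2


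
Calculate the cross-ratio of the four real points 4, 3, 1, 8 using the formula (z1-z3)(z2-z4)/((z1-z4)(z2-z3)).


Step 1: (z1-z3)(z2-z4) = 3 * (-5) = -15
Step 2: (z1-z4)(z2-z3) = (-4) * 2 = -8
Step 3: Cross-ratio = 15/8 = 15/8

15/8


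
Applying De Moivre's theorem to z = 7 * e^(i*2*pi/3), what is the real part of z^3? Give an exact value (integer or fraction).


Step 1: By De Moivre's theorem, z^3 = 7^3 * e^(i*3*2*pi/3) = 343 * (cos(2*pi) + i*sin(2*pi))
Step 2: |z|^3 = 7^3 = 343
Step 3: Reduce the angle mod 2*pi: 2*pi - 2*pi = 0
Step 4: cos(0) = 1
Step 5: Re(z^3) = 343 * 1 = 343

343


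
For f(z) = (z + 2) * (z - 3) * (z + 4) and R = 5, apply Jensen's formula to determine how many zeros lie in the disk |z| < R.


Jensen's formula: (1/2pi)*integral log|f(Re^it)|dt = log|f(0)| + sum_{|a_k|<R} log(R/|a_k|)
Step 1: f(0) = 2 * (-3) * 4 = -24
Step 2: log|f(0)| = log|-2| + log|3| + log|-4| = 3.1781
Step 3: Zeros inside |z| < 5: -2, 3, -4
Step 4: Jensen sum = log(5/2) + log(5/3) + log(5/4) = 1.6503
Step 5: n(R) = number of terms in the Jensen sum = count of zeros inside |z| < 5 = 3

3


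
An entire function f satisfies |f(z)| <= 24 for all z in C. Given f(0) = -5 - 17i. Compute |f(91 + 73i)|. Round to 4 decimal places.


Step 1: By Liouville's theorem, a bounded entire function is constant.
Step 2: f(z) = f(0) = -5 - 17i for all z.
Step 3: |f(w)| = |-5 - 17i| = sqrt(25 + 289)
Step 4: = 17.72

17.72


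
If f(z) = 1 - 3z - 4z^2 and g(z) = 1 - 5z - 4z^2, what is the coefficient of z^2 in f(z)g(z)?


Step 1: z^2 term in f*g comes from: (1)*(-4z^2) + (-3z)*(-5z) + (-4z^2)*(1)
Step 2: = -4 + 15 - 4
Step 3: = 7

7


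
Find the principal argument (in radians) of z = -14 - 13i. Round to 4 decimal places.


Step 1: z = -14 - 13i
Step 2: arg(z) = atan2(-13, -14)
Step 3: arg(z) = -2.3932

-2.3932


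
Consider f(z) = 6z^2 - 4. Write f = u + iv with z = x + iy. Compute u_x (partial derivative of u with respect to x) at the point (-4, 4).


Step 1: f(z) = 6(x+iy)^2 - 4
Step 2: u = 6(x^2 - y^2) - 4
Step 3: u_x = 12x + 0
Step 4: At (-4, 4): u_x = -48 + 0 = -48

-48


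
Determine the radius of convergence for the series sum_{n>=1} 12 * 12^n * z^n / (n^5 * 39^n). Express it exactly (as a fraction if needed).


Step 1: General term a_n = 12 * 12^n / (n^5 * 39^n)
Step 2: By the root test, |a_n|^(1/n) = 12^(1/n) * 12 / (n^(5/n) * 39) -> 12/39 as n -> infinity (since 12^(1/n) -> 1 and n^(5/n) -> 1)
Step 3: R = 1/lim|a_n|^(1/n) = 39/12 = 13/4

13/4


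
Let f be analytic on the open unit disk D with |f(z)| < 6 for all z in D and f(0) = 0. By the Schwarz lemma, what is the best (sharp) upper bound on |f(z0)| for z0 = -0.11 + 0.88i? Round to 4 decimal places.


Step 1: g = f/6 maps D -> D with g(0) = 0, so by the Schwarz lemma |g(z)| <= |z|, i.e. |f(z)| <= 6|z|; this is sharp (f(z) = 6z).
Step 2: |z0|^2 = (-0.11)^2 + 0.88^2 = 0.7865
Step 3: |z0| = sqrt(0.7865) = 0.886848
Step 4: Best bound = 6 * |z0| = 6 * 0.886848 = 5.3211

5.3211


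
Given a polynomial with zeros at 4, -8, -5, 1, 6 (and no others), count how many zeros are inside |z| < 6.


Step 1: Check each root:
  z = 4: |4| = 4 < 6
  z = -8: |-8| = 8 >= 6
  z = -5: |-5| = 5 < 6
  z = 1: |1| = 1 < 6
  z = 6: |6| = 6 >= 6
Step 2: Count = 3

3


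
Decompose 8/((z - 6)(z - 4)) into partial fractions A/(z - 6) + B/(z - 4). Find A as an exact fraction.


Step 1: Multiply both sides by (z - 6) and set z = 6
Step 2: A = 8 / (6 - 4)
Step 3: A = 8 / 2
Step 4: A = 4

4


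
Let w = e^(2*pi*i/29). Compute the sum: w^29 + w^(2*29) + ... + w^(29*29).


Step 1: The sum sum_{j=1}^{n} w^(k*j) equals n if n | k, else 0.
Step 2: Here n = 29, k = 29
Step 3: Does n divide k? 29 | 29 -> True
Step 4: Sum = 29

29


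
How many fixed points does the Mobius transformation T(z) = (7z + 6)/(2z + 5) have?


Step 1: Fixed points satisfy T(z) = z
Step 2: 2z^2 - 2z - 6 = 0
Step 3: Discriminant = (-2)^2 - 4*2*(-6) = 52
Step 4: Number of fixed points = 2

2


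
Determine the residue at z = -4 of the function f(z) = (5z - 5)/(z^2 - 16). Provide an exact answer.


Step 1: Q(z) = z^2 - 16 = (z + 4)(z - 4)
Step 2: Q'(z) = 2z
Step 3: Q'(-4) = -8, P(-4) = -25
Step 4: Res = P(-4)/Q'(-4) = -25/(-8) = 25/8

25/8


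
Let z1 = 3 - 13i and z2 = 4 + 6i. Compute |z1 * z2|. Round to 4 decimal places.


Step 1: |z1| = sqrt(3^2 + (-13)^2) = sqrt(178)
Step 2: |z2| = sqrt(4^2 + 6^2) = sqrt(52)
Step 3: |z1*z2| = |z1|*|z2| = sqrt(178) * sqrt(52) = sqrt(178 * 52) = sqrt(9256)
Step 4: = 96.2081

96.2081


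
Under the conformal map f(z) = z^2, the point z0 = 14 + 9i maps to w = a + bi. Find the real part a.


Step 1: z0 = 14 + 9i
Step 2: z0^2 = 14^2 - 9^2 + 252i
Step 3: real part = 196 - 81 = 115

115


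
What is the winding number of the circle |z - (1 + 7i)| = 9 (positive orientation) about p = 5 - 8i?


Step 1: Center c = (1, 7), radius = 9
Step 2: |p - c|^2 = 4^2 + (-15)^2 = 241
Step 3: r^2 = 81
Step 4: |p-c| > r so winding number = 0

0


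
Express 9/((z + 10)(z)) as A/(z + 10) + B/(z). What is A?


Step 1: Multiply both sides by (z + 10) and set z = -10
Step 2: A = 9 / (-10 - 0)
Step 3: A = 9 / (-10)
Step 4: A = -9/10

-9/10


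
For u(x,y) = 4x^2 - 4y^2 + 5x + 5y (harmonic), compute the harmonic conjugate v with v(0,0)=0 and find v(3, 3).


Step 1: v_x = -u_y = 8y - 5
Step 2: v_y = u_x = 8x + 5
Step 3: v = 8xy - 5x + 5y + C
Step 4: v(0,0) = 0 => C = 0
Step 5: v(3, 3) = 72

72


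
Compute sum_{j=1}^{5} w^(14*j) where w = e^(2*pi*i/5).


Step 1: The sum sum_{j=1}^{n} w^(k*j) equals n if n | k, else 0.
Step 2: Here n = 5, k = 14
Step 3: Does n divide k? 5 | 14 -> False
Step 4: Sum = 0

0


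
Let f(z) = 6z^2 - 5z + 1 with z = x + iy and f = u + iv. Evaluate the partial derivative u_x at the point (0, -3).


Step 1: f(z) = 6(x+iy)^2 - 5(x+iy) + 1
Step 2: u = 6(x^2 - y^2) - 5x + 1
Step 3: u_x = 12x - 5
Step 4: At (0, -3): u_x = 0 - 5 = -5

-5


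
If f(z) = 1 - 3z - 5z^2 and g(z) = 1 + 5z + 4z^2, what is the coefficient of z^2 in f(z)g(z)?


Step 1: z^2 term in f*g comes from: (1)*(4z^2) + (-3z)*(5z) + (-5z^2)*(1)
Step 2: = 4 - 15 - 5
Step 3: = -16

-16


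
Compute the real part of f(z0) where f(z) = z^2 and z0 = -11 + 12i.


Step 1: z0 = -11 + 12i
Step 2: z0^2 = (-11)^2 - 12^2 - 264i
Step 3: real part = 121 - 144 = -23

-23


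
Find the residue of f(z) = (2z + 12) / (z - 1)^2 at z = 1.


Step 1: Pole of order 2 at z = 1
Step 2: Res = lim d/dz [(z - 1)^2 * f(z)] as z -> 1
Step 3: (z - 1)^2 * f(z) = 2z + 12
Step 4: d/dz[2z + 12] = 2

2


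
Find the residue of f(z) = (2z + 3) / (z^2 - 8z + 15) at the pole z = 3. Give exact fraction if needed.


Step 1: Q(z) = z^2 - 8z + 15 = (z - 3)(z - 5)
Step 2: Q'(z) = 2z - 8
Step 3: Q'(3) = -2, P(3) = 9
Step 4: Res = P(3)/Q'(3) = 9/(-2) = -9/2

-9/2


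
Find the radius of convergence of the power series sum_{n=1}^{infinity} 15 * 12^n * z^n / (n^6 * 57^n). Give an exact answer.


Step 1: General term a_n = 15 * 12^n / (n^6 * 57^n)
Step 2: By the root test, |a_n|^(1/n) = 15^(1/n) * 12 / (n^(6/n) * 57) -> 12/57 as n -> infinity (since 15^(1/n) -> 1 and n^(6/n) -> 1)
Step 3: R = 1/lim|a_n|^(1/n) = 57/12 = 19/4

19/4


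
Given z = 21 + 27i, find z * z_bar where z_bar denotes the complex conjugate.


Step 1: conj(z) = 21 - 27i
Step 2: z * conj(z) = 21^2 + 27^2
Step 3: = 441 + 729 = 1170

1170


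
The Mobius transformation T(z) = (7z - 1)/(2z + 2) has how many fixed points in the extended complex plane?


Step 1: Fixed points satisfy T(z) = z
Step 2: 2z^2 - 5z + 1 = 0
Step 3: Discriminant = (-5)^2 - 4*2*1 = 17
Step 4: Number of fixed points = 2

2


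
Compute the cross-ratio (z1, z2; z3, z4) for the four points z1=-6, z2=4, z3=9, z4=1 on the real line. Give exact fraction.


Step 1: (z1-z3)(z2-z4) = (-15) * 3 = -45
Step 2: (z1-z4)(z2-z3) = (-7) * (-5) = 35
Step 3: Cross-ratio = -45/35 = -9/7

-9/7


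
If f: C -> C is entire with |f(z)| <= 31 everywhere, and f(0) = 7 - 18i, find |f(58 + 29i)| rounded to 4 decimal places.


Step 1: By Liouville's theorem, a bounded entire function is constant.
Step 2: f(z) = f(0) = 7 - 18i for all z.
Step 3: |f(w)| = |7 - 18i| = sqrt(49 + 324)
Step 4: = 19.3132

19.3132


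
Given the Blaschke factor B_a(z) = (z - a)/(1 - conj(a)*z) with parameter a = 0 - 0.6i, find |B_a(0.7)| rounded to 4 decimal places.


Step 1: Numerator z0 - a = 0.7 - (0 - 0.6i) = 0.7 + 0.6i
Step 2: Denominator 1 - conj(a)*z0 = 1 - (0 + 0.6i)*0.7 = 1 - 0.42i
Step 3: |z0 - a|^2 = 0.7^2 + 0.6^2 = 0.85; |1 - conj(a)*z0|^2 = 1^2 + (-0.42)^2 = 1.1764
Step 4: |B_a(0.7)| = sqrt(0.85 / 1.1764) = sqrt(0.722543)
Step 5: = 0.85

0.85


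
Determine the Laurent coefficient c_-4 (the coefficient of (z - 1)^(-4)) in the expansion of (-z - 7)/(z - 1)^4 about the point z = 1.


Step 1: Write the numerator in powers of (z - 1): -z - 7 = -(z - 1) + (-1*1 - 7) = -(z - 1) - 8
Step 2: Divide by (z - 1)^4: f(z) = -8(z - 1)^(-4) - (z - 1)^(-3)
Step 3: This finite sum is the Laurent series of f about z = 1.
Step 4: Coefficient of (z - 1)^(-4) = -1*1 - 7 = -8

-8


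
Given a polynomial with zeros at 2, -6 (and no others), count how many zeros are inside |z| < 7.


Step 1: Check each root:
  z = 2: |2| = 2 < 7
  z = -6: |-6| = 6 < 7
Step 2: Count = 2

2


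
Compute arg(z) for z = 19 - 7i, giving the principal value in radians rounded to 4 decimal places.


Step 1: z = 19 - 7i
Step 2: arg(z) = atan2(-7, 19)
Step 3: arg(z) = -0.353

-0.353


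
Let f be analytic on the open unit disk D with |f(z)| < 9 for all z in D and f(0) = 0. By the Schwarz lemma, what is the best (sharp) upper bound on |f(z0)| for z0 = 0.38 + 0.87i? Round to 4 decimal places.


Step 1: g = f/9 maps D -> D with g(0) = 0, so by the Schwarz lemma |g(z)| <= |z|, i.e. |f(z)| <= 9|z|; this is sharp (f(z) = 9z).
Step 2: |z0|^2 = 0.38^2 + 0.87^2 = 0.9013
Step 3: |z0| = sqrt(0.9013) = 0.949368
Step 4: Best bound = 9 * |z0| = 9 * 0.949368 = 8.5443

8.5443


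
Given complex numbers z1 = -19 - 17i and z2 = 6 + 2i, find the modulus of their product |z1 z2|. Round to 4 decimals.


Step 1: |z1| = sqrt((-19)^2 + (-17)^2) = sqrt(650)
Step 2: |z2| = sqrt(6^2 + 2^2) = sqrt(40)
Step 3: |z1*z2| = |z1|*|z2| = sqrt(650) * sqrt(40) = sqrt(650 * 40) = sqrt(26000)
Step 4: = 161.2452

161.2452


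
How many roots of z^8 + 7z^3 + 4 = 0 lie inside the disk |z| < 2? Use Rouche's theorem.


Step 1: On |z| = 2 the three terms have sizes |z^8| = 2^8 = 256, |7z^3| = 7*2^3 = 56, |4| = 4
Step 2: The dominant term is g(z) = z^8; let h(z) = 7z^3 + 4 so f = g + h
Step 3: On |z| = 2: |g| = 256 and |h| <= 56 + 4 = 60
Step 4: Since 256 > 60, |h| < |g| on |z| = 2, so by Rouche f has the same number of zeros as g inside |z| < 2
Step 5: g(z) = z^8 has 8 zeros (all at the origin) inside |z| < 2. Answer = 8

8


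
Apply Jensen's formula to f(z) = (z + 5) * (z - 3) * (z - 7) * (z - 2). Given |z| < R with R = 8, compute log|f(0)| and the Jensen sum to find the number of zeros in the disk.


Jensen's formula: (1/2pi)*integral log|f(Re^it)|dt = log|f(0)| + sum_{|a_k|<R} log(R/|a_k|)
Step 1: f(0) = 5 * (-3) * (-7) * (-2) = -210
Step 2: log|f(0)| = log|-5| + log|3| + log|7| + log|2| = 5.3471
Step 3: Zeros inside |z| < 8: -5, 3, 7, 2
Step 4: Jensen sum = log(8/5) + log(8/3) + log(8/7) + log(8/2) = 2.9707
Step 5: n(R) = number of terms in the Jensen sum = count of zeros inside |z| < 8 = 4

4


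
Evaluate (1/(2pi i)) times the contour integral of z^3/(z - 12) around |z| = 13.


Step 1: f(z) = z^3, a = 12 is inside |z| = 13
Step 2: By Cauchy integral formula: (1/(2pi*i)) * integral = f(a)
Step 3: f(12) = 12^3 = 1728

1728


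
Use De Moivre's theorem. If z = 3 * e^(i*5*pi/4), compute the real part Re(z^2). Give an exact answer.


Step 1: By De Moivre's theorem, z^2 = 3^2 * e^(i*2*5*pi/4) = 9 * (cos(5*pi/2) + i*sin(5*pi/2))
Step 2: |z|^2 = 3^2 = 9
Step 3: Reduce the angle mod 2*pi: 5*pi/2 - 2*pi = pi/2
Step 4: cos(pi/2) = 0
Step 5: Re(z^2) = 9 * 0 = 0

0


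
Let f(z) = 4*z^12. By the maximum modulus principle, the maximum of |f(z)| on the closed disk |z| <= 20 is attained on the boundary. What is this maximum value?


Step 1: On |z| = 20, |f(z)| = 4 * |z|^12 = 4 * 20^12
Step 2: By maximum modulus principle, maximum is on boundary.
Step 3: Maximum = 4 * 4096000000000000 = 16384000000000000

16384000000000000


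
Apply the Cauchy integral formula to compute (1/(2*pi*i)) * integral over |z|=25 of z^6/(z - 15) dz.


Step 1: f(z) = z^6, a = 15 is inside |z| = 25
Step 2: By Cauchy integral formula: (1/(2pi*i)) * integral = f(a)
Step 3: f(15) = 15^6 = 11390625

11390625


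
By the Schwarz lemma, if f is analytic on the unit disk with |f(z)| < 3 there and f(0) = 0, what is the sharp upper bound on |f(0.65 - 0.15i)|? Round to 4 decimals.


Step 1: g = f/3 maps D -> D with g(0) = 0, so by the Schwarz lemma |g(z)| <= |z|, i.e. |f(z)| <= 3|z|; this is sharp (f(z) = 3z).
Step 2: |z0|^2 = 0.65^2 + (-0.15)^2 = 0.445
Step 3: |z0| = sqrt(0.445) = 0.667083
Step 4: Best bound = 3 * |z0| = 3 * 0.667083 = 2.0012

2.0012


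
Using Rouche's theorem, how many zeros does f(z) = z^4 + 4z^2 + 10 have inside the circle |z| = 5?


Step 1: On |z| = 5 the three terms have sizes |z^4| = 5^4 = 625, |4z^2| = 4*5^2 = 100, |10| = 10
Step 2: The dominant term is g(z) = z^4; let h(z) = 4z^2 + 10 so f = g + h
Step 3: On |z| = 5: |g| = 625 and |h| <= 100 + 10 = 110
Step 4: Since 625 > 110, |h| < |g| on |z| = 5, so by Rouche f has the same number of zeros as g inside |z| < 5
Step 5: g(z) = z^4 has 4 zeros (all at the origin) inside |z| < 5. Answer = 4

4


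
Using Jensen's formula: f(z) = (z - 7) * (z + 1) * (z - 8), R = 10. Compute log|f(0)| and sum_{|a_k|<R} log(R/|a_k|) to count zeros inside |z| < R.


Jensen's formula: (1/2pi)*integral log|f(Re^it)|dt = log|f(0)| + sum_{|a_k|<R} log(R/|a_k|)
Step 1: f(0) = (-7) * 1 * (-8) = 56
Step 2: log|f(0)| = log|7| + log|-1| + log|8| = 4.0254
Step 3: Zeros inside |z| < 10: 7, -1, 8
Step 4: Jensen sum = log(10/7) + log(10/1) + log(10/8) = 2.8824
Step 5: n(R) = number of terms in the Jensen sum = count of zeros inside |z| < 10 = 3

3


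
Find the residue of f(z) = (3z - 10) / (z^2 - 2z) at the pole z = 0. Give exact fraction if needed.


Step 1: Q(z) = z^2 - 2z = (z)(z - 2)
Step 2: Q'(z) = 2z - 2
Step 3: Q'(0) = -2, P(0) = -10
Step 4: Res = P(0)/Q'(0) = -10/(-2) = 5

5


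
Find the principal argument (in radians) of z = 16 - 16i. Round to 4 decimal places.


Step 1: z = 16 - 16i
Step 2: arg(z) = atan2(-16, 16)
Step 3: arg(z) = -0.7854

-0.7854


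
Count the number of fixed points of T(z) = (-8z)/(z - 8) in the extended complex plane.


Step 1: Fixed points satisfy T(z) = z
Step 2: z^2 = 0
Step 3: Discriminant = 0^2 - 4*1*0 = 0
Step 4: Number of fixed points = 1

1


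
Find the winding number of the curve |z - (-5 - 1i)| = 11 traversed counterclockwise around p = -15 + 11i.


Step 1: Center c = (-5, -1), radius = 11
Step 2: |p - c|^2 = (-10)^2 + 12^2 = 244
Step 3: r^2 = 121
Step 4: |p-c| > r so winding number = 0

0


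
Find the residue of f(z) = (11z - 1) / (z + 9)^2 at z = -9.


Step 1: Pole of order 2 at z = -9
Step 2: Res = lim d/dz [(z + 9)^2 * f(z)] as z -> -9
Step 3: (z + 9)^2 * f(z) = 11z - 1
Step 4: d/dz[11z - 1] = 11

11


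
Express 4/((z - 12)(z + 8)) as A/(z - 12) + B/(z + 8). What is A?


Step 1: Multiply both sides by (z - 12) and set z = 12
Step 2: A = 4 / (12 + 8)
Step 3: A = 4 / 20
Step 4: A = 1/5

1/5


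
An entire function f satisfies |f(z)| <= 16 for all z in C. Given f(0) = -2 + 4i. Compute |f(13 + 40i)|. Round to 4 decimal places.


Step 1: By Liouville's theorem, a bounded entire function is constant.
Step 2: f(z) = f(0) = -2 + 4i for all z.
Step 3: |f(w)| = |-2 + 4i| = sqrt(4 + 16)
Step 4: = 4.4721

4.4721


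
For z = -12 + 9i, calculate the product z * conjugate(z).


Step 1: conj(z) = -12 - 9i
Step 2: z * conj(z) = (-12)^2 + 9^2
Step 3: = 144 + 81 = 225

225


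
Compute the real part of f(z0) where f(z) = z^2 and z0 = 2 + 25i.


Step 1: z0 = 2 + 25i
Step 2: z0^2 = 2^2 - 25^2 + 100i
Step 3: real part = 4 - 625 = -621

-621


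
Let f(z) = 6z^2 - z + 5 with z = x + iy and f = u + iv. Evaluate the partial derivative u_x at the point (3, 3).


Step 1: f(z) = 6(x+iy)^2 - (x+iy) + 5
Step 2: u = 6(x^2 - y^2) - x + 5
Step 3: u_x = 12x - 1
Step 4: At (3, 3): u_x = 36 - 1 = 35

35


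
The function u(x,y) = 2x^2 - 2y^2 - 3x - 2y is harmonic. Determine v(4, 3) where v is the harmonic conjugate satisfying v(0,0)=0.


Step 1: v_x = -u_y = 4y + 2
Step 2: v_y = u_x = 4x - 3
Step 3: v = 4xy + 2x - 3y + C
Step 4: v(0,0) = 0 => C = 0
Step 5: v(4, 3) = 47

47


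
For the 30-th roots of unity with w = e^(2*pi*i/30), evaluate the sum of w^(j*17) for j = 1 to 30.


Step 1: The sum sum_{j=1}^{n} w^(k*j) equals n if n | k, else 0.
Step 2: Here n = 30, k = 17
Step 3: Does n divide k? 30 | 17 -> False
Step 4: Sum = 0

0


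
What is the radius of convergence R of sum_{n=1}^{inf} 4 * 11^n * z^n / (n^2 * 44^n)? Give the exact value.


Step 1: General term a_n = 4 * 11^n / (n^2 * 44^n)
Step 2: By the root test, |a_n|^(1/n) = 4^(1/n) * 11 / (n^(2/n) * 44) -> 11/44 as n -> infinity (since 4^(1/n) -> 1 and n^(2/n) -> 1)
Step 3: R = 1/lim|a_n|^(1/n) = 44/11 = 4

4


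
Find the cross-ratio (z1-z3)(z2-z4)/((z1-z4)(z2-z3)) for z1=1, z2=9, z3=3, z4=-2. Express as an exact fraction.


Step 1: (z1-z3)(z2-z4) = (-2) * 11 = -22
Step 2: (z1-z4)(z2-z3) = 3 * 6 = 18
Step 3: Cross-ratio = -22/18 = -11/9

-11/9


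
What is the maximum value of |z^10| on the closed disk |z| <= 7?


Step 1: On |z| = 7, |f(z)| = |z|^10 = 7^10
Step 2: By maximum modulus principle, maximum is on boundary.
Step 3: Maximum = 282475249 = 282475249

282475249


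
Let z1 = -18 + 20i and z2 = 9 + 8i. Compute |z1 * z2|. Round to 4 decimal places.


Step 1: |z1| = sqrt((-18)^2 + 20^2) = sqrt(724)
Step 2: |z2| = sqrt(9^2 + 8^2) = sqrt(145)
Step 3: |z1*z2| = |z1|*|z2| = sqrt(724) * sqrt(145) = sqrt(724 * 145) = sqrt(104980)
Step 4: = 324.0062

324.0062


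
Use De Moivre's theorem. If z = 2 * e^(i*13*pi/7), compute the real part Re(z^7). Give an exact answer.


Step 1: By De Moivre's theorem, z^7 = 2^7 * e^(i*7*13*pi/7) = 128 * (cos(13*pi) + i*sin(13*pi))
Step 2: |z|^7 = 2^7 = 128
Step 3: Reduce the angle mod 2*pi: 13*pi - 12*pi = pi
Step 4: cos(pi) = -1
Step 5: Re(z^7) = 128 * (-1) = -128

-128


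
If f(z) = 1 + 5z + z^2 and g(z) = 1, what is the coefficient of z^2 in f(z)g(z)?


Step 1: z^2 term in f*g comes from: (1)*(0) + (5z)*(0) + (z^2)*(1)
Step 2: = 0 + 0 + 1
Step 3: = 1

1


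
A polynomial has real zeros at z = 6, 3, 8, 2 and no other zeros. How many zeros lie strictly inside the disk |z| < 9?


Step 1: Check each root:
  z = 6: |6| = 6 < 9
  z = 3: |3| = 3 < 9
  z = 8: |8| = 8 < 9
  z = 2: |2| = 2 < 9
Step 2: Count = 4

4


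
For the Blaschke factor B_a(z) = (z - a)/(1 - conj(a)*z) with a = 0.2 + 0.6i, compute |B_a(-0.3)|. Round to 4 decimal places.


Step 1: Numerator z0 - a = -0.3 - (0.2 + 0.6i) = -0.5 - 0.6i
Step 2: Denominator 1 - conj(a)*z0 = 1 - (0.2 - 0.6i)*(-0.3) = 1.06 - 0.18i
Step 3: |z0 - a|^2 = (-0.5)^2 + (-0.6)^2 = 0.61; |1 - conj(a)*z0|^2 = 1.06^2 + (-0.18)^2 = 1.156
Step 4: |B_a(-0.3)| = sqrt(0.61 / 1.156) = sqrt(0.527682)
Step 5: = 0.7264

0.7264


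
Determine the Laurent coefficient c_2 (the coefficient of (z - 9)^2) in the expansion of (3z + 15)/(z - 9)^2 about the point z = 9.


Step 1: Write the numerator in powers of (z - 9): 3z + 15 = 3(z - 9) + (3*9 + 15) = 3(z - 9) + 42
Step 2: Divide by (z - 9)^2: f(z) = 42(z - 9)^(-2) + 3(z - 9)^(-1)
Step 3: This finite sum is the Laurent series of f about z = 9.
Step 4: Only the powers -2 and -1 appear, so the coefficient of (z - 9)^2 = 0

0


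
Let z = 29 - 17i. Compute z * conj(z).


Step 1: conj(z) = 29 + 17i
Step 2: z * conj(z) = 29^2 + (-17)^2
Step 3: = 841 + 289 = 1130

1130


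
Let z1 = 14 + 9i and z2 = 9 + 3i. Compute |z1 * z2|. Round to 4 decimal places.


Step 1: |z1| = sqrt(14^2 + 9^2) = sqrt(277)
Step 2: |z2| = sqrt(9^2 + 3^2) = sqrt(90)
Step 3: |z1*z2| = |z1|*|z2| = sqrt(277) * sqrt(90) = sqrt(277 * 90) = sqrt(24930)
Step 4: = 157.8924

157.8924


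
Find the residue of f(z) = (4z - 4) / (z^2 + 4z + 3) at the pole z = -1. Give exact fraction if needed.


Step 1: Q(z) = z^2 + 4z + 3 = (z + 1)(z + 3)
Step 2: Q'(z) = 2z + 4
Step 3: Q'(-1) = 2, P(-1) = -8
Step 4: Res = P(-1)/Q'(-1) = -8/2 = -4

-4


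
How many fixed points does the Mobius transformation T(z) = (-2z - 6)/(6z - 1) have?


Step 1: Fixed points satisfy T(z) = z
Step 2: 6z^2 + z + 6 = 0
Step 3: Discriminant = 1^2 - 4*6*6 = -143
Step 4: Number of fixed points = 2

2


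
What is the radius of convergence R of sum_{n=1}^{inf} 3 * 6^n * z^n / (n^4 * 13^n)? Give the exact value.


Step 1: General term a_n = 3 * 6^n / (n^4 * 13^n)
Step 2: By the root test, |a_n|^(1/n) = 3^(1/n) * 6 / (n^(4/n) * 13) -> 6/13 as n -> infinity (since 3^(1/n) -> 1 and n^(4/n) -> 1)
Step 3: R = 1/lim|a_n|^(1/n) = 13/6

13/6


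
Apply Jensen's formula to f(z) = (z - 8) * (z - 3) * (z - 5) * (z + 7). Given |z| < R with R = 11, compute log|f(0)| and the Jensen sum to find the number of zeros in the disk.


Jensen's formula: (1/2pi)*integral log|f(Re^it)|dt = log|f(0)| + sum_{|a_k|<R} log(R/|a_k|)
Step 1: f(0) = (-8) * (-3) * (-5) * 7 = -840
Step 2: log|f(0)| = log|8| + log|3| + log|5| + log|-7| = 6.7334
Step 3: Zeros inside |z| < 11: 8, 3, 5, -7
Step 4: Jensen sum = log(11/8) + log(11/3) + log(11/5) + log(11/7) = 2.8582
Step 5: n(R) = number of terms in the Jensen sum = count of zeros inside |z| < 11 = 4

4


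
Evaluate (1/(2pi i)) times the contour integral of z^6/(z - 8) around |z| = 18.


Step 1: f(z) = z^6, a = 8 is inside |z| = 18
Step 2: By Cauchy integral formula: (1/(2pi*i)) * integral = f(a)
Step 3: f(8) = 8^6 = 262144

262144


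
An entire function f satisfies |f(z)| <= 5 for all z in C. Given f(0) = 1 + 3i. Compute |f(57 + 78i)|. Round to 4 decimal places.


Step 1: By Liouville's theorem, a bounded entire function is constant.
Step 2: f(z) = f(0) = 1 + 3i for all z.
Step 3: |f(w)| = |1 + 3i| = sqrt(1 + 9)
Step 4: = 3.1623

3.1623


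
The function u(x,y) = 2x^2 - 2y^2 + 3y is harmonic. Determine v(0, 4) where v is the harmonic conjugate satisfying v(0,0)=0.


Step 1: v_x = -u_y = 4y - 3
Step 2: v_y = u_x = 4x + 0
Step 3: v = 4xy - 3x + C
Step 4: v(0,0) = 0 => C = 0
Step 5: v(0, 4) = 0

0


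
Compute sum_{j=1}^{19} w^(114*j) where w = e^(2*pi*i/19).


Step 1: The sum sum_{j=1}^{n} w^(k*j) equals n if n | k, else 0.
Step 2: Here n = 19, k = 114
Step 3: Does n divide k? 19 | 114 -> True
Step 4: Sum = 19

19


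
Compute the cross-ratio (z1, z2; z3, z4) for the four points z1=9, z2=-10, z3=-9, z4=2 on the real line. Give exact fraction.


Step 1: (z1-z3)(z2-z4) = 18 * (-12) = -216
Step 2: (z1-z4)(z2-z3) = 7 * (-1) = -7
Step 3: Cross-ratio = 216/7 = 216/7

216/7


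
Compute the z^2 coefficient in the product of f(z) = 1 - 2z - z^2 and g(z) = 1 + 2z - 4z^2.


Step 1: z^2 term in f*g comes from: (1)*(-4z^2) + (-2z)*(2z) + (-z^2)*(1)
Step 2: = -4 - 4 - 1
Step 3: = -9

-9


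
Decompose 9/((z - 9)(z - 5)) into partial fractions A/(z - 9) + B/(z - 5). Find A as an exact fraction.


Step 1: Multiply both sides by (z - 9) and set z = 9
Step 2: A = 9 / (9 - 5)
Step 3: A = 9 / 4
Step 4: A = 9/4

9/4


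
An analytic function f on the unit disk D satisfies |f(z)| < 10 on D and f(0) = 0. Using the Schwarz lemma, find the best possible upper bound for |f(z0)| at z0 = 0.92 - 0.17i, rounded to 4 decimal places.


Step 1: g = f/10 maps D -> D with g(0) = 0, so by the Schwarz lemma |g(z)| <= |z|, i.e. |f(z)| <= 10|z|; this is sharp (f(z) = 10z).
Step 2: |z0|^2 = 0.92^2 + (-0.17)^2 = 0.8753
Step 3: |z0| = sqrt(0.8753) = 0.935575
Step 4: Best bound = 10 * |z0| = 10 * 0.935575 = 9.3557

9.3557


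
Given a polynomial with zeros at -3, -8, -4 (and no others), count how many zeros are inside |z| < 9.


Step 1: Check each root:
  z = -3: |-3| = 3 < 9
  z = -8: |-8| = 8 < 9
  z = -4: |-4| = 4 < 9
Step 2: Count = 3

3


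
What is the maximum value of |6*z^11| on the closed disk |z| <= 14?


Step 1: On |z| = 14, |f(z)| = 6 * |z|^11 = 6 * 14^11
Step 2: By maximum modulus principle, maximum is on boundary.
Step 3: Maximum = 6 * 4049565169664 = 24297391017984

24297391017984


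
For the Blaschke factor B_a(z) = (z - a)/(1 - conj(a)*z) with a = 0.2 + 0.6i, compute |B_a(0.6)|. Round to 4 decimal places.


Step 1: Numerator z0 - a = 0.6 - (0.2 + 0.6i) = 0.4 - 0.6i
Step 2: Denominator 1 - conj(a)*z0 = 1 - (0.2 - 0.6i)*0.6 = 0.88 + 0.36i
Step 3: |z0 - a|^2 = 0.4^2 + (-0.6)^2 = 0.52; |1 - conj(a)*z0|^2 = 0.88^2 + 0.36^2 = 0.904
Step 4: |B_a(0.6)| = sqrt(0.52 / 0.904) = sqrt(0.575221)
Step 5: = 0.7584

0.7584


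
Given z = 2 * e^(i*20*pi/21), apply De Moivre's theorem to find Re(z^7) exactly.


Step 1: By De Moivre's theorem, z^7 = 2^7 * e^(i*7*20*pi/21) = 128 * (cos(20*pi/3) + i*sin(20*pi/3))
Step 2: |z|^7 = 2^7 = 128
Step 3: Reduce the angle mod 2*pi: 20*pi/3 - 6*pi = 2*pi/3
Step 4: cos(2*pi/3) = -1/2
Step 5: Re(z^7) = 128 * (-1/2) = -64

-64


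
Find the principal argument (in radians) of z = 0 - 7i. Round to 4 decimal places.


Step 1: z = 0 - 7i
Step 2: arg(z) = atan2(-7, 0)
Step 3: arg(z) = -1.5708

-1.5708


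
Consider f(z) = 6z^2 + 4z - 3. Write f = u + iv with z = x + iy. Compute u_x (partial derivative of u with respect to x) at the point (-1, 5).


Step 1: f(z) = 6(x+iy)^2 + 4(x+iy) - 3
Step 2: u = 6(x^2 - y^2) + 4x - 3
Step 3: u_x = 12x + 4
Step 4: At (-1, 5): u_x = -12 + 4 = -8

-8


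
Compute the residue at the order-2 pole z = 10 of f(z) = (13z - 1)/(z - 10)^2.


Step 1: Pole of order 2 at z = 10
Step 2: Res = lim d/dz [(z - 10)^2 * f(z)] as z -> 10
Step 3: (z - 10)^2 * f(z) = 13z - 1
Step 4: d/dz[13z - 1] = 13

13


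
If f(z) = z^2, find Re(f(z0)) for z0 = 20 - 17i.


Step 1: z0 = 20 - 17i
Step 2: z0^2 = 20^2 - (-17)^2 - 680i
Step 3: real part = 400 - 289 = 111

111


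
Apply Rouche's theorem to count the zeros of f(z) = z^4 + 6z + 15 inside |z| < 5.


Step 1: On |z| = 5 the three terms have sizes |z^4| = 5^4 = 625, |6z| = 6*5 = 30, |15| = 15
Step 2: The dominant term is g(z) = z^4; let h(z) = 6z + 15 so f = g + h
Step 3: On |z| = 5: |g| = 625 and |h| <= 30 + 15 = 45
Step 4: Since 625 > 45, |h| < |g| on |z| = 5, so by Rouche f has the same number of zeros as g inside |z| < 5
Step 5: g(z) = z^4 has 4 zeros (all at the origin) inside |z| < 5. Answer = 4

4


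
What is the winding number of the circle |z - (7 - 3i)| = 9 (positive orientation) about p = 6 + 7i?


Step 1: Center c = (7, -3), radius = 9
Step 2: |p - c|^2 = (-1)^2 + 10^2 = 101
Step 3: r^2 = 81
Step 4: |p-c| > r so winding number = 0

0


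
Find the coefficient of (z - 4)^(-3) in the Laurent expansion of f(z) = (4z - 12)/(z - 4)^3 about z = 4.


Step 1: Write the numerator in powers of (z - 4): 4z - 12 = 4(z - 4) + (4*4 - 12) = 4(z - 4) + 4
Step 2: Divide by (z - 4)^3: f(z) = 4(z - 4)^(-3) + 4(z - 4)^(-2)
Step 3: This finite sum is the Laurent series of f about z = 4.
Step 4: Coefficient of (z - 4)^(-3) = 4*4 - 12 = 4

4


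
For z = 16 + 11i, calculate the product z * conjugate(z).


Step 1: conj(z) = 16 - 11i
Step 2: z * conj(z) = 16^2 + 11^2
Step 3: = 256 + 121 = 377

377


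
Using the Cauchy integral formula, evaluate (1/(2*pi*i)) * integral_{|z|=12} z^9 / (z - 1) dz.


Step 1: f(z) = z^9, a = 1 is inside |z| = 12
Step 2: By Cauchy integral formula: (1/(2pi*i)) * integral = f(a)
Step 3: f(1) = 1^9 = 1

1


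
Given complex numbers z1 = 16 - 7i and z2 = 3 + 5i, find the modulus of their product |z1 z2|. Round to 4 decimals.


Step 1: |z1| = sqrt(16^2 + (-7)^2) = sqrt(305)
Step 2: |z2| = sqrt(3^2 + 5^2) = sqrt(34)
Step 3: |z1*z2| = |z1|*|z2| = sqrt(305) * sqrt(34) = sqrt(305 * 34) = sqrt(10370)
Step 4: = 101.8332

101.8332


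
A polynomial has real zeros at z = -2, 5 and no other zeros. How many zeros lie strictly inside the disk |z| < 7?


Step 1: Check each root:
  z = -2: |-2| = 2 < 7
  z = 5: |5| = 5 < 7
Step 2: Count = 2

2


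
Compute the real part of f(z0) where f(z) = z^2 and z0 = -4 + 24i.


Step 1: z0 = -4 + 24i
Step 2: z0^2 = (-4)^2 - 24^2 - 192i
Step 3: real part = 16 - 576 = -560

-560


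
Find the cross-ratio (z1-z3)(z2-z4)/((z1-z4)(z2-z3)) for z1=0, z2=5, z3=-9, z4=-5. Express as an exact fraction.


Step 1: (z1-z3)(z2-z4) = 9 * 10 = 90
Step 2: (z1-z4)(z2-z3) = 5 * 14 = 70
Step 3: Cross-ratio = 90/70 = 9/7

9/7


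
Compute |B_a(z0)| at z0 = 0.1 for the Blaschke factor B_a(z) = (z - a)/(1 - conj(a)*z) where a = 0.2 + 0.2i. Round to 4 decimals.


Step 1: Numerator z0 - a = 0.1 - (0.2 + 0.2i) = -0.1 - 0.2i
Step 2: Denominator 1 - conj(a)*z0 = 1 - (0.2 - 0.2i)*0.1 = 0.98 + 0.02i
Step 3: |z0 - a|^2 = (-0.1)^2 + (-0.2)^2 = 0.05; |1 - conj(a)*z0|^2 = 0.98^2 + 0.02^2 = 0.9608
Step 4: |B_a(0.1)| = sqrt(0.05 / 0.9608) = sqrt(0.05204)
Step 5: = 0.2281

0.2281


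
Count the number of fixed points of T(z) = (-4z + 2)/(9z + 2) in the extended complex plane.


Step 1: Fixed points satisfy T(z) = z
Step 2: 9z^2 + 6z - 2 = 0
Step 3: Discriminant = 6^2 - 4*9*(-2) = 108
Step 4: Number of fixed points = 2

2


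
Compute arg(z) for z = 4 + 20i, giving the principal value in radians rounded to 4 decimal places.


Step 1: z = 4 + 20i
Step 2: arg(z) = atan2(20, 4)
Step 3: arg(z) = 1.3734

1.3734


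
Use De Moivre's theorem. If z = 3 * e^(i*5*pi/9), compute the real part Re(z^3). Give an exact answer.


Step 1: By De Moivre's theorem, z^3 = 3^3 * e^(i*3*5*pi/9) = 27 * (cos(5*pi/3) + i*sin(5*pi/3))
Step 2: |z|^3 = 3^3 = 27
Step 3: The angle 5*pi/3 already lies in [0, 2*pi)
Step 4: cos(5*pi/3) = 1/2
Step 5: Re(z^3) = 27 * 1/2 = 27/2

27/2


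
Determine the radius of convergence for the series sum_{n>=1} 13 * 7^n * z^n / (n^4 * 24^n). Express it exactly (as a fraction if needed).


Step 1: General term a_n = 13 * 7^n / (n^4 * 24^n)
Step 2: By the root test, |a_n|^(1/n) = 13^(1/n) * 7 / (n^(4/n) * 24) -> 7/24 as n -> infinity (since 13^(1/n) -> 1 and n^(4/n) -> 1)
Step 3: R = 1/lim|a_n|^(1/n) = 24/7

24/7


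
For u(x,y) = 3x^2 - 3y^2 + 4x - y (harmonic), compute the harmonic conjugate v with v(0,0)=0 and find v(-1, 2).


Step 1: v_x = -u_y = 6y + 1
Step 2: v_y = u_x = 6x + 4
Step 3: v = 6xy + x + 4y + C
Step 4: v(0,0) = 0 => C = 0
Step 5: v(-1, 2) = -5

-5


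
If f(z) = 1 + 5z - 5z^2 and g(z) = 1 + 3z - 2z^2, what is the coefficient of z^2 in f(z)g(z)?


Step 1: z^2 term in f*g comes from: (1)*(-2z^2) + (5z)*(3z) + (-5z^2)*(1)
Step 2: = -2 + 15 - 5
Step 3: = 8

8


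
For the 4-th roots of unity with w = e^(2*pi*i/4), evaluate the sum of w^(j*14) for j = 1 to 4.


Step 1: The sum sum_{j=1}^{n} w^(k*j) equals n if n | k, else 0.
Step 2: Here n = 4, k = 14
Step 3: Does n divide k? 4 | 14 -> False
Step 4: Sum = 0

0


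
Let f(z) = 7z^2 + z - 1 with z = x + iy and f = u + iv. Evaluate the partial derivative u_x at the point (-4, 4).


Step 1: f(z) = 7(x+iy)^2 + (x+iy) - 1
Step 2: u = 7(x^2 - y^2) + x - 1
Step 3: u_x = 14x + 1
Step 4: At (-4, 4): u_x = -56 + 1 = -55

-55


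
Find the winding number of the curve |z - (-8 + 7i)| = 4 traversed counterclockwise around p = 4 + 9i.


Step 1: Center c = (-8, 7), radius = 4
Step 2: |p - c|^2 = 12^2 + 2^2 = 148
Step 3: r^2 = 16
Step 4: |p-c| > r so winding number = 0

0


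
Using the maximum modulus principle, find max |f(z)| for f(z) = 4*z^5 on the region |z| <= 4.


Step 1: On |z| = 4, |f(z)| = 4 * |z|^5 = 4 * 4^5
Step 2: By maximum modulus principle, maximum is on boundary.
Step 3: Maximum = 4 * 1024 = 4096

4096


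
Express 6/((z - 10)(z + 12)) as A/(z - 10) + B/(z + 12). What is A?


Step 1: Multiply both sides by (z - 10) and set z = 10
Step 2: A = 6 / (10 + 12)
Step 3: A = 6 / 22
Step 4: A = 3/11

3/11


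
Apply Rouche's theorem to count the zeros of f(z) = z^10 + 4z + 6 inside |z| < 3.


Step 1: On |z| = 3 the three terms have sizes |z^10| = 3^10 = 59049, |4z| = 4*3 = 12, |6| = 6
Step 2: The dominant term is g(z) = z^10; let h(z) = 4z + 6 so f = g + h
Step 3: On |z| = 3: |g| = 59049 and |h| <= 12 + 6 = 18
Step 4: Since 59049 > 18, |h| < |g| on |z| = 3, so by Rouche f has the same number of zeros as g inside |z| < 3
Step 5: g(z) = z^10 has 10 zeros (all at the origin) inside |z| < 3. Answer = 10

10


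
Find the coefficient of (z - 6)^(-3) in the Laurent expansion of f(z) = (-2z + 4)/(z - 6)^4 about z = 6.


Step 1: Write the numerator in powers of (z - 6): -2z + 4 = -2(z - 6) + (-2*6 + 4) = -2(z - 6) - 8
Step 2: Divide by (z - 6)^4: f(z) = -8(z - 6)^(-4) - 2(z - 6)^(-3)
Step 3: This finite sum is the Laurent series of f about z = 6.
Step 4: Coefficient of (z - 6)^(-3) = coefficient of (z - 6) in the re-centred numerator = -2

-2
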